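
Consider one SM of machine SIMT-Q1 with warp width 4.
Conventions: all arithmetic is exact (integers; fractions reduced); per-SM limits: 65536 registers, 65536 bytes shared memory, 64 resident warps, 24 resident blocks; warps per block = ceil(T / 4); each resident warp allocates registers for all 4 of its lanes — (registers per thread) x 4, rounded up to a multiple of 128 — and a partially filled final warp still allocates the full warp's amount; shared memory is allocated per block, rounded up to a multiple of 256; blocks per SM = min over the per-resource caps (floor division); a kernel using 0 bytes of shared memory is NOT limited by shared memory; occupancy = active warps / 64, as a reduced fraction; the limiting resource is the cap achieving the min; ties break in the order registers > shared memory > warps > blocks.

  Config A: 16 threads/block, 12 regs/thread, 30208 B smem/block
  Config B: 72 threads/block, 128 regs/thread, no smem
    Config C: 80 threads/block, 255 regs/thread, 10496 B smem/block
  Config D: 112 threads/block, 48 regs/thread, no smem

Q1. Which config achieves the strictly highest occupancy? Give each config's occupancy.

occupancies: A 1/8, B 27/32, C 15/16, D 7/8

Answer: C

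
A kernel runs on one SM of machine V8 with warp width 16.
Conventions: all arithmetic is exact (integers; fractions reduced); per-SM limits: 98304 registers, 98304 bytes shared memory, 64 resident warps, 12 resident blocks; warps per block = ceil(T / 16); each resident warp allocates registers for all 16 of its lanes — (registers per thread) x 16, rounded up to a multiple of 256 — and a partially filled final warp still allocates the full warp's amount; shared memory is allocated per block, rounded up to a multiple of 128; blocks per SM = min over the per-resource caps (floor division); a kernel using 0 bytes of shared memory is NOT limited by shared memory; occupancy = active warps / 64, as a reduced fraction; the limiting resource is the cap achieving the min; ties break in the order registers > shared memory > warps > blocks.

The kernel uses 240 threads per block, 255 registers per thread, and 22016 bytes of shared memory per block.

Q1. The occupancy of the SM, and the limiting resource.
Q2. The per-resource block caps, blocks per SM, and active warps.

Answer: occupancy 15/64, limited by registers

registers: 1 block
shared memory: 4 blocks
warps: 4 blocks
blocks: 12 blocks

Answer: 1 block, 15 active warps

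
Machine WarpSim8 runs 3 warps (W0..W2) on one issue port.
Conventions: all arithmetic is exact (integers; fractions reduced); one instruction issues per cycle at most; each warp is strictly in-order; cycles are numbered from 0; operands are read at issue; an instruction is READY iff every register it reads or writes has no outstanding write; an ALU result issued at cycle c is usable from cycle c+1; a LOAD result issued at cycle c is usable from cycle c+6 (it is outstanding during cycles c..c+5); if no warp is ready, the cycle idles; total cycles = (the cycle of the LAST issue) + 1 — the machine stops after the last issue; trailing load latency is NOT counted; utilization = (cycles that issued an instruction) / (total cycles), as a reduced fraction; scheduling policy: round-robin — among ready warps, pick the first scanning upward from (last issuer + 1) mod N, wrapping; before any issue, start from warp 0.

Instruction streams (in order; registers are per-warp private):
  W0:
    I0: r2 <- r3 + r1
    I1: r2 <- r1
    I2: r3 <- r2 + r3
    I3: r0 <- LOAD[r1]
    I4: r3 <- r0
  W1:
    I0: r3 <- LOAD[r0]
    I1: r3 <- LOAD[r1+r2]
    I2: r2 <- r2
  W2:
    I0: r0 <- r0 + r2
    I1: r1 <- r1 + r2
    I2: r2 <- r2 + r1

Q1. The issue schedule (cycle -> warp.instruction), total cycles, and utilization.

cycle 0: W0.I0
cycle 1: W1.I0
cycle 2: W2.I0
cycle 3: W0.I1
cycle 4: W2.I1
cycle 5: W0.I2
cycle 6: W2.I2
cycle 7: W0.I3
cycle 8: W1.I1
cycle 9: W1.I2
cycle 10: idle
cycle 11: idle
cycle 12: idle
cycle 13: W0.I4

Answer: 14 cycles, utilization 11/14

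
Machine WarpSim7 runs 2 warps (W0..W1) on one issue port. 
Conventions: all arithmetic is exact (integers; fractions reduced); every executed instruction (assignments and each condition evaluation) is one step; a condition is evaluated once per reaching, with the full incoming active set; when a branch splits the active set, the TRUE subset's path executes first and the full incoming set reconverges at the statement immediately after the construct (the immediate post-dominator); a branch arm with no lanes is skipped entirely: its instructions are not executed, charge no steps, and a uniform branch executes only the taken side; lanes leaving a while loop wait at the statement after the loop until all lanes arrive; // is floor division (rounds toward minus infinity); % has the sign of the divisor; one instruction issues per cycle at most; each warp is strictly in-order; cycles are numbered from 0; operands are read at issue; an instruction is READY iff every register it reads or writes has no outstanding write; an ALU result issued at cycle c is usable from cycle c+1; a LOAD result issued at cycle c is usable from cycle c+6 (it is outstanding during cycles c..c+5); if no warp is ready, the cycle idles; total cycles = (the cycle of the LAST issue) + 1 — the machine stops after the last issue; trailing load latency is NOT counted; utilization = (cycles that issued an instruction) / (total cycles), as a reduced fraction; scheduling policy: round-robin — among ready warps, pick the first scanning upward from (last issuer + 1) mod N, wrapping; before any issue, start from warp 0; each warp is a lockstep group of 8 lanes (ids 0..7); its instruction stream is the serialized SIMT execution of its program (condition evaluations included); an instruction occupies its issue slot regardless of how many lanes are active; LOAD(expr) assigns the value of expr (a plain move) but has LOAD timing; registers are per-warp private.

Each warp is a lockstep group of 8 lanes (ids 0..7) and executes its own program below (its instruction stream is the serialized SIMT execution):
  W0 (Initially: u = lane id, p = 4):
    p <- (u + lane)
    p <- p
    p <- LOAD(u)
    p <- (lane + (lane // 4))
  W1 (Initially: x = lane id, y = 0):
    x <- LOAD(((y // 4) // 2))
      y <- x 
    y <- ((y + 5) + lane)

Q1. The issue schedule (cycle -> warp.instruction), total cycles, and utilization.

cycle 0: W0.I0
cycle 1: W1.I0
cycle 2: W0.I1
cycle 3: W0.I2
cycle 4: idle
cycle 5: idle
cycle 6: idle
cycle 7: W1.I1
cycle 8: W1.I2
cycle 9: W0.I3

Answer: 10 cycles, utilization 7/10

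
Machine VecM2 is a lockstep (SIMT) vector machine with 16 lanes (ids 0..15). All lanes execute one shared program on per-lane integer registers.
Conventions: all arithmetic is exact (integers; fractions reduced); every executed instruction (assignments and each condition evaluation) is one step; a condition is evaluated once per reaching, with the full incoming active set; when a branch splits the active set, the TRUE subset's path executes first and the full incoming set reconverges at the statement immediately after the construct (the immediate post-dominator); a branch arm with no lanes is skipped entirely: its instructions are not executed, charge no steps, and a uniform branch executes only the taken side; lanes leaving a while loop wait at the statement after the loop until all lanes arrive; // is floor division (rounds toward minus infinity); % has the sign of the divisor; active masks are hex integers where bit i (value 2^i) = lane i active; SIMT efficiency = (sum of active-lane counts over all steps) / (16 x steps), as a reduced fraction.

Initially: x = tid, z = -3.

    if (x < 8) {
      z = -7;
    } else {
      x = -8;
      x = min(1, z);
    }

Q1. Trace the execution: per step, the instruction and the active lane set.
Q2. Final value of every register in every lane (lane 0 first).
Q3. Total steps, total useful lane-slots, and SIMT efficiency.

step 0: eval (x < 8)                 0xffff
step 1: z <- -7                      0x00ff
step 2: x <- -8                      0xff00
step 3: x <- min(1, z)               0xff00

Answer: 4 steps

x: 0,1,2,3,4,5,6,7,-3,-3,-3,-3,-3,-3,-3,-3
z: -7,-7,-7,-7,-7,-7,-7,-7,-3,-3,-3,-3,-3,-3,-3,-3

steps = 4; useful = 40; efficiency = 40/64 = 5/8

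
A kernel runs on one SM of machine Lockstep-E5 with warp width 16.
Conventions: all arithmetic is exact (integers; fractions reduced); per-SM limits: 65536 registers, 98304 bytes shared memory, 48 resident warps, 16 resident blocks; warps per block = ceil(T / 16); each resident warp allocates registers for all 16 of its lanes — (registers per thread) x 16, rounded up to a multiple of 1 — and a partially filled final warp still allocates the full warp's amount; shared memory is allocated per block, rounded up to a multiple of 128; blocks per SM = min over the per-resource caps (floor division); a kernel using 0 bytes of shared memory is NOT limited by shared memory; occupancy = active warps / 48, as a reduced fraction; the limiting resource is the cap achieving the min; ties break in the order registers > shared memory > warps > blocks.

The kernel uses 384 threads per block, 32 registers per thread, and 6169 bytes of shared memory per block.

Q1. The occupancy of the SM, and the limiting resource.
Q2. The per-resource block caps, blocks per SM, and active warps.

Answer: occupancy 1, limited by warps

registers: 5 blocks
shared memory: 15 blocks
warps: 2 blocks
blocks: 16 blocks

Answer: 2 blocks, 48 active warps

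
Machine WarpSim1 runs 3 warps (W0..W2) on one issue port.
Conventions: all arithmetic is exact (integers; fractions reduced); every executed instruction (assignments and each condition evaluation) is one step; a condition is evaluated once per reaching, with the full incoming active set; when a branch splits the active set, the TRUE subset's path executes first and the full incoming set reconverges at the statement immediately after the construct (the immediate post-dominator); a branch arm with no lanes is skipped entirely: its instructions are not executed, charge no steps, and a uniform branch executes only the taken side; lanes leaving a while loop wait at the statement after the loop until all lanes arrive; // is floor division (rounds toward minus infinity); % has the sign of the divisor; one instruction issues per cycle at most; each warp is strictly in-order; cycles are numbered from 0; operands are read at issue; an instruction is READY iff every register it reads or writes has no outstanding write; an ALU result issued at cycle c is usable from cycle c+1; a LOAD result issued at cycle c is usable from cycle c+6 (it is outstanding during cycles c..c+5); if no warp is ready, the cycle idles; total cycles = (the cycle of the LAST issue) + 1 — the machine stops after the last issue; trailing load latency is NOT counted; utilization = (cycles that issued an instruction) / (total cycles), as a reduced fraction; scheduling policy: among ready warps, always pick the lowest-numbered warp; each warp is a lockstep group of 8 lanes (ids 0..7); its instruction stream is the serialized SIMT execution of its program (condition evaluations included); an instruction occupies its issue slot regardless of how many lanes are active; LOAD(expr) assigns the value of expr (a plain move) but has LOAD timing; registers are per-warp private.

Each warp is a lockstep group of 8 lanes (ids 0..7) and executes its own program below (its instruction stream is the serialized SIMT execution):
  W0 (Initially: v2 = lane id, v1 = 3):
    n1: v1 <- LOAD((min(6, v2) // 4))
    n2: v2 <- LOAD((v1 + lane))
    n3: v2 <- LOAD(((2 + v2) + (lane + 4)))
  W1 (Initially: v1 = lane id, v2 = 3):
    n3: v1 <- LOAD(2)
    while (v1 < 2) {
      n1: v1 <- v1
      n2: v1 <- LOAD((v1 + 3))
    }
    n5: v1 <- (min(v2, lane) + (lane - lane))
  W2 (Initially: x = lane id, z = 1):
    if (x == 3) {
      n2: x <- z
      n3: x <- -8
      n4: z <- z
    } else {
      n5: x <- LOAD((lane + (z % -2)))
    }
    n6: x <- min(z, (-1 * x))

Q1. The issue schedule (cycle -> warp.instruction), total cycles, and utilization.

cycle 0: W0.I0
cycle 1: W1.I0
cycle 2: W2.I0
cycle 3: W2.I1
cycle 4: W2.I2
cycle 5: W2.I3
cycle 6: W0.I1
cycle 7: W1.I1
cycle 8: W1.I2
cycle 9: W2.I4
cycle 10: idle
cycle 11: idle
cycle 12: W0.I2
cycle 13: idle
cycle 14: idle
cycle 15: W2.I5

Answer: 16 cycles, utilization 3/4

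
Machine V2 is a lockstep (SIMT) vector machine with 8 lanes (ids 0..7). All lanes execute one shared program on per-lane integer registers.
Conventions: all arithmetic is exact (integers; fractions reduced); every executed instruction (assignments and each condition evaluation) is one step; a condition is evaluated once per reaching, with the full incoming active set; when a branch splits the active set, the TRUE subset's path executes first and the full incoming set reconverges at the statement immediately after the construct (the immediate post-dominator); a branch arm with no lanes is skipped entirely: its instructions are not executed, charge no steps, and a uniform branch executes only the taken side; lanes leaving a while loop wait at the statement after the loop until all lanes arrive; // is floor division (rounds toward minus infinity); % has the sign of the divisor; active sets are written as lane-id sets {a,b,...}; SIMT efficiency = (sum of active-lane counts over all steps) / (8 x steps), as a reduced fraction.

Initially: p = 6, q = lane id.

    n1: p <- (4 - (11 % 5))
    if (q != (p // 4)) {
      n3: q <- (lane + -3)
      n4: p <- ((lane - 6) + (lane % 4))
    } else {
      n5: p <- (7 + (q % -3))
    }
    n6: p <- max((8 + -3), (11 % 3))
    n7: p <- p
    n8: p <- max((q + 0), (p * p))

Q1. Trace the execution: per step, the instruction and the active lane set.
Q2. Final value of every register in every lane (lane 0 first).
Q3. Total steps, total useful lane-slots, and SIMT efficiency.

step 0: p <- (4 - (11 % 5))          {0,1,2,3,4,5,6,7}
step 1: eval (q != (p // 4))         {0,1,2,3,4,5,6,7}
step 2: q <- (lane + -3)             {1,2,3,4,5,6,7}
step 3: p <- ((lane - 6) + (lane % 4)) {1,2,3,4,5,6,7}
step 4: p <- (7 + (q % -3))          {0}
step 5: p <- max((8 + -3), (11 % 3)) {0,1,2,3,4,5,6,7}
step 6: p <- p                       {0,1,2,3,4,5,6,7}
step 7: p <- max((q + 0), (p * p))   {0,1,2,3,4,5,6,7}

Answer: 8 steps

p: 25,25,25,25,25,25,25,25
q: 0,-2,-1,0,1,2,3,4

steps = 8; useful = 55; efficiency = 55/64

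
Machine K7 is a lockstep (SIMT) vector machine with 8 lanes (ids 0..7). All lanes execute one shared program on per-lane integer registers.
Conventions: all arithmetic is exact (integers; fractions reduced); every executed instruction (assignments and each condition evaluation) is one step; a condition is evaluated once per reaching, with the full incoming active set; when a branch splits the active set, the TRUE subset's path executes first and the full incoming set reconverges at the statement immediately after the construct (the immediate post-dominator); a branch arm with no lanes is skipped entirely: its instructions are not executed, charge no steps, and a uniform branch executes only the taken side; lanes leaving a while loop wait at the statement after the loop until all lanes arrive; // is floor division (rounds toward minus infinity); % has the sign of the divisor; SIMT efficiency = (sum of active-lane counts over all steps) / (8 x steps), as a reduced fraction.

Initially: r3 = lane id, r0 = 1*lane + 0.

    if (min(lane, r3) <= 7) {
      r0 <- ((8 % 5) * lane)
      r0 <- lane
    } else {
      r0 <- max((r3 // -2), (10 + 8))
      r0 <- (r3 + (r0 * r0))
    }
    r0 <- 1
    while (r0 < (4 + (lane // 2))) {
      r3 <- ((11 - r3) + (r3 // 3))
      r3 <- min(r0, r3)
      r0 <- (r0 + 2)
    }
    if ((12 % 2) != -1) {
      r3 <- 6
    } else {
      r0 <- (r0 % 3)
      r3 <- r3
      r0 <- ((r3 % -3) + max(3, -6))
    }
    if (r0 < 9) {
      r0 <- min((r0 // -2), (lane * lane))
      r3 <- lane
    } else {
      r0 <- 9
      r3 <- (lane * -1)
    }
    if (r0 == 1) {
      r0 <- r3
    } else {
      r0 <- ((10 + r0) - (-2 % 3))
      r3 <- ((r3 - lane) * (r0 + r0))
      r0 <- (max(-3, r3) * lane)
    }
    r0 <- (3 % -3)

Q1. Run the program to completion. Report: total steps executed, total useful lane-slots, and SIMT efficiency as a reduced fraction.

Answer: 27 steps, 200 useful, 25/27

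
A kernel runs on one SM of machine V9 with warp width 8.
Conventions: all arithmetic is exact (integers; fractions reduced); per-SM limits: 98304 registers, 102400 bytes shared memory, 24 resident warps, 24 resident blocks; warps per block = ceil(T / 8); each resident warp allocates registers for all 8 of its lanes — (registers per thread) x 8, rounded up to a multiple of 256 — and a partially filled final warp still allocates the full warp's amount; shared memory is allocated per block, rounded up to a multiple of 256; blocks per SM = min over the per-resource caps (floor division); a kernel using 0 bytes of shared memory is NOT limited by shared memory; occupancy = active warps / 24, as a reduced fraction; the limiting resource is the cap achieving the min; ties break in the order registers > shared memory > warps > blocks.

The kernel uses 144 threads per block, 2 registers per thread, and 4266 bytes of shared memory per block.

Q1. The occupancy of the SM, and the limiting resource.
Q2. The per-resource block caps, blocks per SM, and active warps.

Answer: occupancy 3/4, limited by warps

registers: 21 blocks
shared memory: 23 blocks
warps: 1 block
blocks: 24 blocks

Answer: 1 block, 18 active warps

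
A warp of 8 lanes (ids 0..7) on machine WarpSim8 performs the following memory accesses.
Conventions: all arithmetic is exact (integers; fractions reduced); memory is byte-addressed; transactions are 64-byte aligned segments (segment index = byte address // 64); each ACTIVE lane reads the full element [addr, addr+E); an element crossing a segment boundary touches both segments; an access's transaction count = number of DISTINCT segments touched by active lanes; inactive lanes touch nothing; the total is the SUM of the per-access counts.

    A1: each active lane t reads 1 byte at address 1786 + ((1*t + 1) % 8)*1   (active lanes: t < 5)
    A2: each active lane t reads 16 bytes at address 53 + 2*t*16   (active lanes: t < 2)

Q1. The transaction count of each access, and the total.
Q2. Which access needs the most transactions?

A1: 1 transaction
A2: 2 transactions

Answer: 1,2; total 3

Answer: A2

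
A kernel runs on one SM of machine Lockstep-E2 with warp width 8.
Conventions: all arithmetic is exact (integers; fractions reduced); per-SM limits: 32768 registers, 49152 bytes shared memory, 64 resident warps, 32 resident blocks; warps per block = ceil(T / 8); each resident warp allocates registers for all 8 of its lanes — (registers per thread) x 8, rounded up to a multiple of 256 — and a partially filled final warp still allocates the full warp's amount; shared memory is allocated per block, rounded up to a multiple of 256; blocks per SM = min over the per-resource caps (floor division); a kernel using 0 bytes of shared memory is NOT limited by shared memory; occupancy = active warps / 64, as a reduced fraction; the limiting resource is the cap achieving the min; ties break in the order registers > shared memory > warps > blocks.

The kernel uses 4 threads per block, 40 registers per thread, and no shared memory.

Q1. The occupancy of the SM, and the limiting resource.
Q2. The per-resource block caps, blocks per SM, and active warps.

Answer: occupancy 1/2, limited by blocks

registers: 64 blocks
shared memory: no limit (kernel uses none)
warps: 64 blocks
blocks: 32 blocks

Answer: 32 blocks, 32 active warps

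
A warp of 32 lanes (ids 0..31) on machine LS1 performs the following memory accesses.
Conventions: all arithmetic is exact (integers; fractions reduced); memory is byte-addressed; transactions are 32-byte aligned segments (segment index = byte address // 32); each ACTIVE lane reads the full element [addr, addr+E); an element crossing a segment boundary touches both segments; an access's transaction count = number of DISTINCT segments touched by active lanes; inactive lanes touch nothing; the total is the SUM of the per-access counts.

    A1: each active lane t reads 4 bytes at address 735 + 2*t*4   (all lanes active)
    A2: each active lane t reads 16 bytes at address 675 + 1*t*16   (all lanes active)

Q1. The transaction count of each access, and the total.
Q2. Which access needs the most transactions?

A1: 9 transactions
A2: 17 transactions

Answer: 9,17; total 26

Answer: A2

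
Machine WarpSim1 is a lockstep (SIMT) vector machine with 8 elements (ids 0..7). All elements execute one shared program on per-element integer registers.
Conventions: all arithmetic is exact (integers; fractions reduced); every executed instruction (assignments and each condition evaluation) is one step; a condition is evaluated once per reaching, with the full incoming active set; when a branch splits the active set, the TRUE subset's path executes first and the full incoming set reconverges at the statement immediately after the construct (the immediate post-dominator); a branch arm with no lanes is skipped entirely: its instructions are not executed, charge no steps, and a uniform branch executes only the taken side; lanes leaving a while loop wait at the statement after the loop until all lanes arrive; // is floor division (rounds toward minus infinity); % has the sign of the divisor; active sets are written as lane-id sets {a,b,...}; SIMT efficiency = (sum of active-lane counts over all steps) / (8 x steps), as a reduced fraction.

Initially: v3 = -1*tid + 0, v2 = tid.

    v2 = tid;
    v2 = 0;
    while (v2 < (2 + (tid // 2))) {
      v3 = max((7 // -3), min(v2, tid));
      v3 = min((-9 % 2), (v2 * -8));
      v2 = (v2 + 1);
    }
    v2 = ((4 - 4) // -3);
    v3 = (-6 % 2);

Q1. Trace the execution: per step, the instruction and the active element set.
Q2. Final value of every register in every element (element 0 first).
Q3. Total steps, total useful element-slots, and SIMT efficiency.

step 0: v2 <- tid                    {0,1,2,3,4,5,6,7}
step 1: v2 <- 0                      {0,1,2,3,4,5,6,7}
step 2: eval (v2 < (2 + (tid // 2))) {0,1,2,3,4,5,6,7}
step 3: v3 <- max((7 // -3), min(v2, tid)) {0,1,2,3,4,5,6,7}
step 4: v3 <- min((-9 % 2), (v2 * -8)) {0,1,2,3,4,5,6,7}
step 5: v2 <- (v2 + 1)               {0,1,2,3,4,5,6,7}
step 6: eval (v2 < (2 + (tid // 2))) {0,1,2,3,4,5,6,7}
step 7: v3 <- max((7 // -3), min(v2, tid)) {0,1,2,3,4,5,6,7}
step 8: v3 <- min((-9 % 2), (v2 * -8)) {0,1,2,3,4,5,6,7}
step 9: v2 <- (v2 + 1)               {0,1,2,3,4,5,6,7}
step 10: eval (v2 < (2 + (tid // 2))) {0,1,2,3,4,5,6,7}
step 11: v3 <- max((7 // -3), min(v2, tid)) {2,3,4,5,6,7}
step 12: v3 <- min((-9 % 2), (v2 * -8)) {2,3,4,5,6,7}
step 13: v2 <- (v2 + 1)               {2,3,4,5,6,7}
step 14: eval (v2 < (2 + (tid // 2))) {2,3,4,5,6,7}
step 15: v3 <- max((7 // -3), min(v2, tid)) {4,5,6,7}
step 16: v3 <- min((-9 % 2), (v2 * -8)) {4,5,6,7}
step 17: v2 <- (v2 + 1)               {4,5,6,7}
step 18: eval (v2 < (2 + (tid // 2))) {4,5,6,7}
step 19: v3 <- max((7 // -3), min(v2, tid)) {6,7}
step 20: v3 <- min((-9 % 2), (v2 * -8)) {6,7}
step 21: v2 <- (v2 + 1)               {6,7}
step 22: eval (v2 < (2 + (tid // 2))) {6,7}
step 23: v2 <- ((4 - 4) // -3)        {0,1,2,3,4,5,6,7}
step 24: v3 <- (-6 % 2)               {0,1,2,3,4,5,6,7}

Answer: 25 steps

v3: 0,0,0,0,0,0,0,0
v2: 0,0,0,0,0,0,0,0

steps = 25; useful = 152; efficiency = 152/200 = 19/25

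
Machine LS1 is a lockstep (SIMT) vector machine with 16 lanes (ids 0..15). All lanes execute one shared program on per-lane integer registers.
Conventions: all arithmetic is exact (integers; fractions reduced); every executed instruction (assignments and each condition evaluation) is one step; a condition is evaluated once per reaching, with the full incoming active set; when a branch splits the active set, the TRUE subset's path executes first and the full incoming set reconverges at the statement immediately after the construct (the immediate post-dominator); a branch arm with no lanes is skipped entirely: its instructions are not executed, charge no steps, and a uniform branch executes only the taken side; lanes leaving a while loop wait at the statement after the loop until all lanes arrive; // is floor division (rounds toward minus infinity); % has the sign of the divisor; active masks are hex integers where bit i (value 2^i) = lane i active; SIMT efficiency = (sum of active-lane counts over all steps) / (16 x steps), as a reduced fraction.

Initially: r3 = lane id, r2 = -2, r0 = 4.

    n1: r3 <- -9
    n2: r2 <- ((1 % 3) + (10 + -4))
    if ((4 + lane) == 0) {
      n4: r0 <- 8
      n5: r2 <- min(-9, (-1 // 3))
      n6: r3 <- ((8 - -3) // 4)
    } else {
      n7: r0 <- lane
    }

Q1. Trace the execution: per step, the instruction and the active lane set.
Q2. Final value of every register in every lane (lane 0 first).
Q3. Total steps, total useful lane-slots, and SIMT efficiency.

step 0: r3 <- -9                     0xffff
step 1: r2 <- ((1 % 3) + (10 + -4))  0xffff
step 2: eval ((4 + lane) == 0)       0xffff
step 3: r0 <- lane                   0xffff

Answer: 4 steps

r3: -9,-9,-9,-9,-9,-9,-9,-9,-9,-9,-9,-9,-9,-9,-9,-9
r2: 7,7,7,7,7,7,7,7,7,7,7,7,7,7,7,7
r0: 0,1,2,3,4,5,6,7,8,9,10,11,12,13,14,15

steps = 4; useful = 64; efficiency = 64/64 = 1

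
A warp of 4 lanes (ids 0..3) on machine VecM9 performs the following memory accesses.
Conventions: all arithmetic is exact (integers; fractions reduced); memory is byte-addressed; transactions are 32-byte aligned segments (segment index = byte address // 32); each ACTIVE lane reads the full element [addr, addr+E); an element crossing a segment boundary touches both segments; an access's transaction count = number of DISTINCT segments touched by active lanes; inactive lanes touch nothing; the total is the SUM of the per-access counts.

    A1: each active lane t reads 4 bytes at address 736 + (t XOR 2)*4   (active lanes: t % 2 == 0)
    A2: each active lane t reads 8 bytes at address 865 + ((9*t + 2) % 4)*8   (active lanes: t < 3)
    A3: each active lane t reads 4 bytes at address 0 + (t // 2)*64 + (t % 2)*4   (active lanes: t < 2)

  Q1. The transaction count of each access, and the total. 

A1: 1 transaction
A2: 2 transactions
A3: 1 transaction

Answer: 1,2,1; total 4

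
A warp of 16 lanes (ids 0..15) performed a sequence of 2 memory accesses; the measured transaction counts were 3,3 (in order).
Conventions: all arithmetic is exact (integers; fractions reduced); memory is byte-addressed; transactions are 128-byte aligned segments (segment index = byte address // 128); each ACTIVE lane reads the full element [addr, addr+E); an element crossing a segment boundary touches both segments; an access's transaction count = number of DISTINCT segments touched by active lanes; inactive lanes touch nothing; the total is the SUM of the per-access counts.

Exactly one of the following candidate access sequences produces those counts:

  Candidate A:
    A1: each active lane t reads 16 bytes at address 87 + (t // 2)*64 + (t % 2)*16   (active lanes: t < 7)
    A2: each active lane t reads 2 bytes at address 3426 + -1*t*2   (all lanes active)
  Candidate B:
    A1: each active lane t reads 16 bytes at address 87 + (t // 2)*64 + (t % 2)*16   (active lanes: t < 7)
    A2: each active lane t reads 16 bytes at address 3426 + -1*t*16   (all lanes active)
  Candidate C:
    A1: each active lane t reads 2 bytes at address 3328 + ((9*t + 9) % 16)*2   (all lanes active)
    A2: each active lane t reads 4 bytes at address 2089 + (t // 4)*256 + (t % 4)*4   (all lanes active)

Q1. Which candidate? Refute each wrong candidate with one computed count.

A: A2 gives 1 transaction, not 3
C: A1 gives 1 transaction, not 3
B: all counts match (3,3)

Answer: B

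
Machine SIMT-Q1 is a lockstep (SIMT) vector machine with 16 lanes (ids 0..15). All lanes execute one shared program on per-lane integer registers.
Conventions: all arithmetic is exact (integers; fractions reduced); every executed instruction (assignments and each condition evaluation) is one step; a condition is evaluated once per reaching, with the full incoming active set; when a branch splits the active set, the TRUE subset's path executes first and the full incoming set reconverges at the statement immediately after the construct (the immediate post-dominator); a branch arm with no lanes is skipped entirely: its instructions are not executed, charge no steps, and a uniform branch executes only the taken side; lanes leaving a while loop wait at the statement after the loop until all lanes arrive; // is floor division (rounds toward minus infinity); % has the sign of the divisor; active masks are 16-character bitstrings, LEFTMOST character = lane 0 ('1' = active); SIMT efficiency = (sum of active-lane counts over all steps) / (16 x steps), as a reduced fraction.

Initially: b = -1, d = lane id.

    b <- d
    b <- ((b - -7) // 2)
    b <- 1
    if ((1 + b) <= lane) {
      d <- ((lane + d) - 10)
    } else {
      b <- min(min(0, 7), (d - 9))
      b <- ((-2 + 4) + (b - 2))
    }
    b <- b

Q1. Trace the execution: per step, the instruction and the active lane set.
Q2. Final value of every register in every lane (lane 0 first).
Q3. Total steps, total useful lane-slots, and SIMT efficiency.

step 0: b <- d                       1111111111111111
step 1: b <- ((b - -7) // 2)         1111111111111111
step 2: b <- 1                       1111111111111111
step 3: eval ((1 + b) <= lane)       1111111111111111
step 4: d <- ((lane + d) - 10)       0011111111111111
step 5: b <- min(min(0, 7), (d - 9)) 1100000000000000
step 6: b <- ((-2 + 4) + (b - 2))    1100000000000000
step 7: b <- b                       1111111111111111

Answer: 8 steps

b: -9,-8,1,1,1,1,1,1,1,1,1,1,1,1,1,1
d: 0,1,-6,-4,-2,0,2,4,6,8,10,12,14,16,18,20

steps = 8; useful = 98; efficiency = 98/128 = 49/64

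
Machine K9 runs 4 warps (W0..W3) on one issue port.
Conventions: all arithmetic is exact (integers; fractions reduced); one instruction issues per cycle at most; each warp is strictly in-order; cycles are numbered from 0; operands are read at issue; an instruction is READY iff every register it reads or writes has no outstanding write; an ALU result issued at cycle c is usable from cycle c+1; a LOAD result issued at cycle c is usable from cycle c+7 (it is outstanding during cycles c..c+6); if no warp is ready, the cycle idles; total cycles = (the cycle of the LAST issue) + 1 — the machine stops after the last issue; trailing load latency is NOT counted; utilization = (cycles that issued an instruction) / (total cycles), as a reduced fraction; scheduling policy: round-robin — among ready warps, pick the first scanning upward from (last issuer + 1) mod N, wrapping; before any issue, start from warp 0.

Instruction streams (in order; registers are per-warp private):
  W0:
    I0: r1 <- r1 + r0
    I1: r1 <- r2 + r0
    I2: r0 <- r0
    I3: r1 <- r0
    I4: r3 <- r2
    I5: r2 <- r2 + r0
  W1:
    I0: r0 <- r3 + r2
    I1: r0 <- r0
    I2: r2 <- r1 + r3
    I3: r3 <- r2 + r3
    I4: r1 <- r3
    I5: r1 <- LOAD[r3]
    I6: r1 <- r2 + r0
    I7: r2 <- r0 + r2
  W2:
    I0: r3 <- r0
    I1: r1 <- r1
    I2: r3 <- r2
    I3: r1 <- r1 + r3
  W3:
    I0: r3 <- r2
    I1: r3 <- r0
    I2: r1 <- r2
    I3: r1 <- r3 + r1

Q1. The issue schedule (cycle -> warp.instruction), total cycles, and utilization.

cycle 0: W0.I0
cycle 1: W1.I0
cycle 2: W2.I0
cycle 3: W3.I0
cycle 4: W0.I1
cycle 5: W1.I1
cycle 6: W2.I1
cycle 7: W3.I1
cycle 8: W0.I2
cycle 9: W1.I2
cycle 10: W2.I2
cycle 11: W3.I2
cycle 12: W0.I3
cycle 13: W1.I3
cycle 14: W2.I3
cycle 15: W3.I3
cycle 16: W0.I4
cycle 17: W1.I4
cycle 18: W0.I5
cycle 19: W1.I5
cycle 20: idle
cycle 21: idle
cycle 22: idle
cycle 23: idle
cycle 24: idle
cycle 25: idle
cycle 26: W1.I6
cycle 27: W1.I7

Answer: 28 cycles, utilization 11/14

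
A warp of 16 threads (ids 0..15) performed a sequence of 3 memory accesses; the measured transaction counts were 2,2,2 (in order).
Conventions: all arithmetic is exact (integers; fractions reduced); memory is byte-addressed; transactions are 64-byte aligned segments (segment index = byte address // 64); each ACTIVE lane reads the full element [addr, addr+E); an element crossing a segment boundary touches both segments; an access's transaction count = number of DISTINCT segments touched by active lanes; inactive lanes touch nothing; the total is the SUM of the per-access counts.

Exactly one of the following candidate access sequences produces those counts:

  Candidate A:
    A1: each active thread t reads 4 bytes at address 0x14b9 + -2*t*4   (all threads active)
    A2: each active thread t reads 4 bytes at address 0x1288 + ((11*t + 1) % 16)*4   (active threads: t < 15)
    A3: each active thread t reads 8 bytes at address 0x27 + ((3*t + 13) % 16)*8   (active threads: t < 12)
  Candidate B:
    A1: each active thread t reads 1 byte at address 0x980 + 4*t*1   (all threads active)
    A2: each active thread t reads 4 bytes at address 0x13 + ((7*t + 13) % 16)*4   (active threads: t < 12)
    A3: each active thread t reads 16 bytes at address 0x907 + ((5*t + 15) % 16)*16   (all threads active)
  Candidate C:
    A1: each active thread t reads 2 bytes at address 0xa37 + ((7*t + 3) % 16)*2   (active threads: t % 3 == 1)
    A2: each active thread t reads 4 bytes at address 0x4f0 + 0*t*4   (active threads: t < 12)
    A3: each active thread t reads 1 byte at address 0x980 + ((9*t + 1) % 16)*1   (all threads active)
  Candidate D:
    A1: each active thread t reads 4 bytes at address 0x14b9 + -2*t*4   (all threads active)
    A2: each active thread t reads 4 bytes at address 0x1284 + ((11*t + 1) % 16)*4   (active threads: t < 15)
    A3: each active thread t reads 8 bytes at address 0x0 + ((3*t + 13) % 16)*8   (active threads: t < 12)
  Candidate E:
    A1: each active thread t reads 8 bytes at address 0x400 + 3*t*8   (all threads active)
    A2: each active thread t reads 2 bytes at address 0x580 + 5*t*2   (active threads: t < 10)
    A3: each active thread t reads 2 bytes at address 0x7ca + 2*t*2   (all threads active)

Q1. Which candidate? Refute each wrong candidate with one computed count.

A: A3 gives 3 transactions, not 2
B: A1 gives 1 transaction, not 2
C: A2 gives 1 transaction, not 2
E: A1 gives 6 transactions, not 2
D: all counts match (2,2,2)

Answer: D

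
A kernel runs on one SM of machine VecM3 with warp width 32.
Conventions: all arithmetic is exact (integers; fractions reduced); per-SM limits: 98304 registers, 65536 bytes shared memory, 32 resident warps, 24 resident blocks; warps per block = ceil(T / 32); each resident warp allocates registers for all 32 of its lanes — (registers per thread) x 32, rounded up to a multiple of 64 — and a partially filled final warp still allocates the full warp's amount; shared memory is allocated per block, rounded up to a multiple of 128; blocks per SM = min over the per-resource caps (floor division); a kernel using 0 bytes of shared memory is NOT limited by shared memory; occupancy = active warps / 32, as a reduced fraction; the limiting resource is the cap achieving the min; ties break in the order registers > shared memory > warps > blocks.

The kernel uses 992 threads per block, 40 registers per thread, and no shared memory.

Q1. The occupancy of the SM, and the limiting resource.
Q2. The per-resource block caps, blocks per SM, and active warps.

Answer: occupancy 31/32, limited by warps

registers: 2 blocks
shared memory: no limit (kernel uses none)
warps: 1 block
blocks: 24 blocks

Answer: 1 block, 31 active warps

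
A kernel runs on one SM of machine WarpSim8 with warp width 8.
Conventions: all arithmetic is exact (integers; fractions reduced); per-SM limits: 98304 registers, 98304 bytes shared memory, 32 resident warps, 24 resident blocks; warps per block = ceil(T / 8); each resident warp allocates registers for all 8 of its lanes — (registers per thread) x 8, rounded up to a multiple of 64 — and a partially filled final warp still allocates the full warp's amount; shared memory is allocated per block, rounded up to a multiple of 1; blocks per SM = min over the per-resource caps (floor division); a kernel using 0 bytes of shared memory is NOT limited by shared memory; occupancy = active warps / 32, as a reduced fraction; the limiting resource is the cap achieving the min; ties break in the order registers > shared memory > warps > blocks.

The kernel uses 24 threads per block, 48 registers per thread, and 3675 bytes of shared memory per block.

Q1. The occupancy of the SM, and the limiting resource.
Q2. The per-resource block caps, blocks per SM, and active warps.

Answer: occupancy 15/16, limited by warps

registers: 85 blocks
shared memory: 26 blocks
warps: 10 blocks
blocks: 24 blocks

Answer: 10 blocks, 30 active warps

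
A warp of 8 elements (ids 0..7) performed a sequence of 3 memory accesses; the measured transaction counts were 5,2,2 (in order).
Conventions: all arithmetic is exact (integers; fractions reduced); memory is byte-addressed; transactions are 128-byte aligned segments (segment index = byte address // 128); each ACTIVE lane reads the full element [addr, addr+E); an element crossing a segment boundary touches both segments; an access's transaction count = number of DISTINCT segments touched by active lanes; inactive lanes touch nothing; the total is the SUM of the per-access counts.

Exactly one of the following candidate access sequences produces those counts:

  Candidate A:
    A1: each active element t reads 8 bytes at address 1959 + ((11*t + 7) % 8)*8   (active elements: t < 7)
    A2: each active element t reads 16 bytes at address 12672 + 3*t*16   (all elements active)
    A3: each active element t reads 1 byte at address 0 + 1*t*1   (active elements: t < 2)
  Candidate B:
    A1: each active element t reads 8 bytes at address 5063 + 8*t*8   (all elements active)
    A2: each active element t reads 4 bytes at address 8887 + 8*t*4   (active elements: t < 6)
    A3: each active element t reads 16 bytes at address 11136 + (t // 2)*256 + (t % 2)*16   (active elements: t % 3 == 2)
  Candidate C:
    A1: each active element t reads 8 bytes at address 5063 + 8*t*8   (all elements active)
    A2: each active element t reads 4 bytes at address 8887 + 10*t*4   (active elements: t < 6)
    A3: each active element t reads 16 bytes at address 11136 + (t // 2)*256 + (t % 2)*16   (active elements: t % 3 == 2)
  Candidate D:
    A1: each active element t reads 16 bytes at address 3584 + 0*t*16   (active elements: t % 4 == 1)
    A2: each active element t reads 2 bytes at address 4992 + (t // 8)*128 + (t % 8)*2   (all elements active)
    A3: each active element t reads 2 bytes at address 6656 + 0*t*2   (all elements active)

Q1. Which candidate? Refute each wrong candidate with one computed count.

A: A1 gives 1 transaction, not 5
C: A2 gives 3 transactions, not 2
D: A1 gives 1 transaction, not 5
B: all counts match (5,2,2)

Answer: B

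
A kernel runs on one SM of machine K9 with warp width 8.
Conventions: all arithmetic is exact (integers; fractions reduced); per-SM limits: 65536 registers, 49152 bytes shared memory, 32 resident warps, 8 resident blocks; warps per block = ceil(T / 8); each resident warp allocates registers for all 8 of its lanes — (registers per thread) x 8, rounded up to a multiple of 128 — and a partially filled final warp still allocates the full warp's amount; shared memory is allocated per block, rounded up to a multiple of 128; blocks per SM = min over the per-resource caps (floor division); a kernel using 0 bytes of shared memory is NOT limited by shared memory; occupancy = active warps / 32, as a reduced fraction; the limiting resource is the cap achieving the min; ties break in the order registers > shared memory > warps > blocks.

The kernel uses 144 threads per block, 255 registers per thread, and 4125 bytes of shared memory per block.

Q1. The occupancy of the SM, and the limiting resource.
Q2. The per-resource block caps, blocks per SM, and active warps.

Answer: occupancy 9/16, limited by registers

registers: 1 block
shared memory: 11 blocks
warps: 1 block
blocks: 8 blocks

Answer: 1 block, 18 active warps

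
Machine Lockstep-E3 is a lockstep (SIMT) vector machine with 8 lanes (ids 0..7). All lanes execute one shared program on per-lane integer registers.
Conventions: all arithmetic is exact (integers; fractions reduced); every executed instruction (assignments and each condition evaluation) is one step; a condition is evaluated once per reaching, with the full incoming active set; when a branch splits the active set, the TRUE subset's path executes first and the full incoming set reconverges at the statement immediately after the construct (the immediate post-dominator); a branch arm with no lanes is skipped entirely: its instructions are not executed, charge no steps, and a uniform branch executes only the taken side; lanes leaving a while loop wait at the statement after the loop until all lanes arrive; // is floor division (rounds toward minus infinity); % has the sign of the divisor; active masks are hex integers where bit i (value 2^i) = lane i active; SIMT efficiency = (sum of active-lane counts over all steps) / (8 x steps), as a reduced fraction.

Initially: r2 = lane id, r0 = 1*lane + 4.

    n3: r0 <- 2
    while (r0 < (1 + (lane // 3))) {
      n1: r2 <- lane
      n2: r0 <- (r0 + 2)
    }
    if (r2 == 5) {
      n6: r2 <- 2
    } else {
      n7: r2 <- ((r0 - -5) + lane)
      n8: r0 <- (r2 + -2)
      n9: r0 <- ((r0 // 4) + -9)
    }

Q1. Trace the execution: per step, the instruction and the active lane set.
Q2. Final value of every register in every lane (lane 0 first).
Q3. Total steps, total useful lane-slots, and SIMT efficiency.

step 0: r0 <- 2                      0xff
step 1: eval (r0 < (1 + (lane // 3))) 0xff
step 2: r2 <- lane                   0xc0
step 3: r0 <- (r0 + 2)               0xc0
step 4: eval (r0 < (1 + (lane // 3))) 0xc0
step 5: eval (r2 == 5)               0xff
step 6: r2 <- 2                      0x20
step 7: r2 <- ((r0 - -5) + lane)     0xdf
step 8: r0 <- (r2 + -2)              0xdf
step 9: r0 <- ((r0 // 4) + -9)       0xdf

Answer: 10 steps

r2: 7,8,9,10,11,2,15,16
r0: -8,-8,-8,-7,-7,2,-6,-6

steps = 10; useful = 52; efficiency = 52/80 = 13/20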